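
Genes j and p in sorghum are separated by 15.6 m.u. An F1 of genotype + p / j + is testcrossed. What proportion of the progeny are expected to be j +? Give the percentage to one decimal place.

A map distance of 15.6 m.u. corresponds to a recombination frequency of 0.156.
The F1 is + p / j +, so j + is a parental gamete class with expected frequency (1 − r)/2 = 0.844/2 = 0.4220.
That is 0.4220 = 42.2% of the progeny.

42.2%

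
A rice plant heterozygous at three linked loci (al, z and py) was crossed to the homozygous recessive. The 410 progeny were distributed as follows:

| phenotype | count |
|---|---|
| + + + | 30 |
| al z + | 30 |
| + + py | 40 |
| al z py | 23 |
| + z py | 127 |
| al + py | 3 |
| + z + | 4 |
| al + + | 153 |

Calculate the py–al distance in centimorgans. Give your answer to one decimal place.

The two most frequent reciprocal classes, al + + and + z py, are the parental types, so the F1 was al + + / + z py.
The two rarest classes, al + py and + z +, are the double crossovers. Comparing them with the parentals, only the py allele has switched, so py is the middle locus and the order is z – py – al.
Crossovers in the py–al interval produce the single-crossover classes + + + and al z py (30 + 23 = 53) plus the double crossovers (7).
RF(py–al) = (53 + 7) / 410 = 60/410 = 0.1463 → 14.6 centimorgans.

14.6 centimorgans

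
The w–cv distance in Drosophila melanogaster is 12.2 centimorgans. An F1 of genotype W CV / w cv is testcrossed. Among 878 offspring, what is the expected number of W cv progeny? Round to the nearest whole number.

54

A map distance of 12.2 centimorgans corresponds to a recombination frequency of 0.122.
The F1 is W CV / w cv, so W cv is a recombinant gamete class with expected frequency r/2 = 0.122/2 = 0.0610.
Expected number = 0.0610 × 878 = 53.56 ≈ 54.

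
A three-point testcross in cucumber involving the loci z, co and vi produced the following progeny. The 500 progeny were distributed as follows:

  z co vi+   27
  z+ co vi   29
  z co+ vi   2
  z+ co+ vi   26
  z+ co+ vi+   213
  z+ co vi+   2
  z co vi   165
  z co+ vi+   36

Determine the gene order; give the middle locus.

co

The two most frequent reciprocal classes, z+ co+ vi+ and z co vi, are the parental types, so the F1 was z+ co+ vi+ / z co vi.
The two rarest classes, z+ co vi+ and z co+ vi, are the double crossovers. Comparing them with the parentals, only the co allele has switched, so co is the middle locus and the order is vi – co – z.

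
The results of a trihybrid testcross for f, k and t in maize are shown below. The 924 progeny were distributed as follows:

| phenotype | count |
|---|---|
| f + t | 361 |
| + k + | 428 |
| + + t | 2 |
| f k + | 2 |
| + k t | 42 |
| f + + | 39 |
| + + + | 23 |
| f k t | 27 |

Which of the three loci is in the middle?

f

The two most frequent reciprocal classes, + k + and f + t, are the parental types, so the F1 was + k + / f + t.
The two rarest classes, f k + and + + t, are the double crossovers. Comparing them with the parentals, only the f allele has switched, so f is the middle locus and the order is k – f – t.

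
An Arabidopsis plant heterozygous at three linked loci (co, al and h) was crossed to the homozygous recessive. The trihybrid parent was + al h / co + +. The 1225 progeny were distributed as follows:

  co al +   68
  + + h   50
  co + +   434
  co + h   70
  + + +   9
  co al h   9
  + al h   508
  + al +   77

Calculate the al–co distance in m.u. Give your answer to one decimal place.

The two rarest classes, co al h and + + +, are the double crossovers. Comparing them with the parentals, only the co allele has switched, so co is the middle locus and the order is h – co – al.
Crossovers in the co–al interval produce the single-crossover classes + + h and co al + (50 + 68 = 118) plus the double crossovers (18).
RF(co–al) = (118 + 18) / 1225 = 136/1225 = 0.1110 → 11.1 m.u.

11.1 m.u.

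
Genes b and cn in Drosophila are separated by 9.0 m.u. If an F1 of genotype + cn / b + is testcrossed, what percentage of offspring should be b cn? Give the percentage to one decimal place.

A map distance of 9.0 m.u. corresponds to a recombination frequency of 0.090.
The F1 is + cn / b +, so b cn is a recombinant gamete class with expected frequency r/2 = 0.090/2 = 0.0450.
That is 0.0450 = 4.5% of the progeny.

4.5%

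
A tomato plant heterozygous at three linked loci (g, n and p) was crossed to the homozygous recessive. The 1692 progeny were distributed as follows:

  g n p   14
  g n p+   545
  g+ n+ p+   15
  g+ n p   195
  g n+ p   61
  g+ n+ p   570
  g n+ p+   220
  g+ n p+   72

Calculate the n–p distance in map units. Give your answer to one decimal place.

The two most frequent reciprocal classes, g+ n+ p and g n p+, are the parental types, so the F1 was g+ n+ p / g n p+.
The two rarest classes, g+ n+ p+ and g n p, are the double crossovers. Comparing them with the parentals, only the p allele has switched, so p is the middle locus and the order is g – p – n.
Crossovers in the p–n interval produce the single-crossover classes g+ n p and g n+ p+ (195 + 220 = 415) plus the double crossovers (29).
RF(p–n) = (415 + 29) / 1692 = 444/1692 = 0.2624 → 26.2 map units.

26.2 map units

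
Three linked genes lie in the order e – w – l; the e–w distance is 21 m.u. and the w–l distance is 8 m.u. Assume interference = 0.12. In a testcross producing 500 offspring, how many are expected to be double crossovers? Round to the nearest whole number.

7

Map distances give recombination frequencies of 0.210 and 0.080 for the two intervals.
With interference 0.12 (so coincidence = 0.88), expected double-crossover frequency = 0.210 × 0.080 × 0.88 = 0.01478.
Expected number = 0.01478 × 500 = 7.39 ≈ 7.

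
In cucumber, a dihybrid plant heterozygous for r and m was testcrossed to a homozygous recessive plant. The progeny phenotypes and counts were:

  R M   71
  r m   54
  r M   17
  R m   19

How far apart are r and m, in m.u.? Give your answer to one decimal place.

22.4 m.u.

The two most frequent classes, R M (71) and r m (54), are the parental types, so the F1 was R M / r m.
The recombinant classes are R m and r M: 19 + 17 = 36.
Recombination frequency = 36/161 = 0.2236 ≈ 22.4%, i.e. 22.4 m.u.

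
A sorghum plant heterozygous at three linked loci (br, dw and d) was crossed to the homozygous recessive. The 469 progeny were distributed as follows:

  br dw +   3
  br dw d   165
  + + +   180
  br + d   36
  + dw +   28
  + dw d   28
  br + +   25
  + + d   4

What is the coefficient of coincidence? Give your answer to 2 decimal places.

0.77

The two most frequent reciprocal classes, br dw d and + + +, are the parental types, so the F1 was br dw d / + + +.
The two rarest classes, br dw + and + + d, are the double crossovers. Comparing them with the parentals, only the d allele has switched, so d is the middle locus and the order is dw – d – br.
dw–d: (64 + 7)/469 = 0.1514; d–br: (53 + 7)/469 = 0.1279.
Expected DCO frequency = 0.1514 × 0.1279 ≈ 0.01936; observed = 7/469 ≈ 0.01493.
Coefficient of coincidence = 0.01493/0.01936 ≈ 0.77.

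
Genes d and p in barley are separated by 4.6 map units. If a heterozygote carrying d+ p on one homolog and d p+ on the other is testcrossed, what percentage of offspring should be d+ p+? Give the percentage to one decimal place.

A map distance of 4.6 map units corresponds to a recombination frequency of 0.046.
The F1 is d+ p / d p+, so d+ p+ is a recombinant gamete class with expected frequency r/2 = 0.046/2 = 0.0230.
That is 0.0230 = 2.3% of the progeny.

2.3%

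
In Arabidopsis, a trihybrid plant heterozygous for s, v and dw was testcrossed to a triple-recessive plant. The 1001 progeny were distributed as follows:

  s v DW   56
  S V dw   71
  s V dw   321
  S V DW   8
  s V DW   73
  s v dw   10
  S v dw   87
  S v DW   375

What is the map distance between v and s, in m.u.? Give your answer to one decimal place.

The two most frequent reciprocal classes, s V dw and S v DW, are the parental types, so the F1 was s V dw / S v DW.
The two rarest classes, s v dw and S V DW, are the double crossovers. Comparing them with the parentals, only the v allele has switched, so v is the middle locus and the order is dw – v – s.
Crossovers in the v–s interval produce the single-crossover classes S V dw and s v DW (71 + 56 = 127) plus the double crossovers (18).
RF(v–s) = (127 + 18) / 1001 = 145/1001 = 0.1449 → 14.5 m.u.

14.5 m.u.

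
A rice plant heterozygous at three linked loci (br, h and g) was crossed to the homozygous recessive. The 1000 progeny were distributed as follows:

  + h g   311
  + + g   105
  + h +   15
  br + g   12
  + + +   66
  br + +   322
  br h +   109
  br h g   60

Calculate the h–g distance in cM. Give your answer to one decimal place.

24.1 cM

The two most frequent reciprocal classes, br + + and + h g, are the parental types, so the F1 was br + + / + h g.
The two rarest classes, br + g and + h +, are the double crossovers. Comparing them with the parentals, only the g allele has switched, so g is the middle locus and the order is h – g – br.
Crossovers in the h–g interval produce the single-crossover classes br h + and + + g (109 + 105 = 214) plus the double crossovers (27).
RF(h–g) = (214 + 27) / 1000 = 241/1000 = 0.2410 → 24.1 cM.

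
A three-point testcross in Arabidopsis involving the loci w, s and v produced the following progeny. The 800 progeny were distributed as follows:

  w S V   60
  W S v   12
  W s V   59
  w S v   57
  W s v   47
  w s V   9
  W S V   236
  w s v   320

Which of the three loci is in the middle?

v

The two most frequent reciprocal classes, w s v and W S V, are the parental types, so the F1 was w s v / W S V.
The two rarest classes, w s V and W S v, are the double crossovers. Comparing them with the parentals, only the v allele has switched, so v is the middle locus and the order is w – v – s.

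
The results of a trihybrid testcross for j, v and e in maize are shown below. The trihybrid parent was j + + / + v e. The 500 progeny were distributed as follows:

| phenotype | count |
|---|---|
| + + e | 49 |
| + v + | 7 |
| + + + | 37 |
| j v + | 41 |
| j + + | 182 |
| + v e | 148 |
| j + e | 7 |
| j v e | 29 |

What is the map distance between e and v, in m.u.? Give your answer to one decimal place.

The two rarest classes, j + e and + v +, are the double crossovers. Comparing them with the parentals, only the e allele has switched, so e is the middle locus and the order is v – e – j.
Crossovers in the v–e interval produce the single-crossover classes j v + and + + e (41 + 49 = 90) plus the double crossovers (14).
RF(v–e) = (90 + 14) / 500 = 104/500 = 0.2080 → 20.8 m.u.

20.8 m.u.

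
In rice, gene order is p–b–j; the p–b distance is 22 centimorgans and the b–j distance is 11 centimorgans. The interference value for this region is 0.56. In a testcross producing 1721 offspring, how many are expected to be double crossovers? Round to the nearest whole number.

18

Map distances give recombination frequencies of 0.220 and 0.110 for the two intervals.
With interference 0.56 (so coincidence = 0.44), expected double-crossover frequency = 0.220 × 0.110 × 0.44 = 0.01065.
Expected number = 0.01065 × 1721 = 18.33 ≈ 18.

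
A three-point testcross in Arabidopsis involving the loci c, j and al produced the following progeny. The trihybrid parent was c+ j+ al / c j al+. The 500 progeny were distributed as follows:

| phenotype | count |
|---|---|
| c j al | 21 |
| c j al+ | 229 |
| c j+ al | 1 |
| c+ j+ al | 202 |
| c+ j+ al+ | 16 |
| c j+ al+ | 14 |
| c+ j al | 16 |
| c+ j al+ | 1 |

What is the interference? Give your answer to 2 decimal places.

The two rarest classes, c j+ al and c+ j al+, are the double crossovers. Comparing them with the parentals, only the c allele has switched, so c is the middle locus and the order is al – c – j.
al–c: (37 + 2)/500 = 0.0780; c–j: (30 + 2)/500 = 0.0640.
Expected DCO frequency = 0.0780 × 0.0640 ≈ 0.00499; observed = 2/500 ≈ 0.00400.
Coefficient of coincidence = 0.00400/0.00499 ≈ 0.80; interference = 1 − 0.80 = 0.20.

0.20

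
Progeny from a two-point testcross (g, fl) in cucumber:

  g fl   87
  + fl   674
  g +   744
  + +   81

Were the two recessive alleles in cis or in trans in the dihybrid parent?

The two most frequent classes are + fl (674) and g + (744); these are the parental (non-recombinant) types.
So the F1 carried + fl on one chromosome and g + on the other — the recessive alleles are on opposite chromosomes (trans / repulsion).

trans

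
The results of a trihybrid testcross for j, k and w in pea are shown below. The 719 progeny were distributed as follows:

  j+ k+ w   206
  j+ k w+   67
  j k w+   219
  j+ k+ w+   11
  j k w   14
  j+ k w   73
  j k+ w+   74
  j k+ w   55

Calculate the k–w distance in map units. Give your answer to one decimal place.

23.9 map units

The two most frequent reciprocal classes, j+ k+ w and j k w+, are the parental types, so the F1 was j+ k+ w / j k w+.
The two rarest classes, j+ k+ w+ and j k w, are the double crossovers. Comparing them with the parentals, only the w allele has switched, so w is the middle locus and the order is j – w – k.
Crossovers in the w–k interval produce the single-crossover classes j+ k w and j k+ w+ (73 + 74 = 147) plus the double crossovers (25).
RF(w–k) = (147 + 25) / 719 = 172/719 = 0.2392 → 23.9 map units.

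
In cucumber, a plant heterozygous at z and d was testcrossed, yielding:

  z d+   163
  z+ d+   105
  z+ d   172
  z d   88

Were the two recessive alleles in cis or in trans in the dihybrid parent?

trans

The two most frequent classes are z+ d (172) and z d+ (163); these are the parental (non-recombinant) types.
So the F1 carried z+ d on one chromosome and z d+ on the other — the recessive alleles are on opposite chromosomes (trans / repulsion).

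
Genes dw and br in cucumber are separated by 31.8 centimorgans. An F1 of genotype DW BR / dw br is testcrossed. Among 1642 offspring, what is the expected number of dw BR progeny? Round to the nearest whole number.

261

A map distance of 31.8 centimorgans corresponds to a recombination frequency of 0.318.
The F1 is DW BR / dw br, so dw BR is a recombinant gamete class with expected frequency r/2 = 0.318/2 = 0.1590.
Expected number = 0.1590 × 1642 = 261.08 ≈ 261.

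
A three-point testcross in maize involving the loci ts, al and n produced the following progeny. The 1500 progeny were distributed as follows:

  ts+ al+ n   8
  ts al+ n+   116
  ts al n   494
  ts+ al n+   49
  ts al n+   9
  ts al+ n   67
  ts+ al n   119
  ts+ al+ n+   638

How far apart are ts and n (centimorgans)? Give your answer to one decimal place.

16.8 centimorgans

The two most frequent reciprocal classes, ts+ al+ n+ and ts al n, are the parental types, so the F1 was ts+ al+ n+ / ts al n.
The two rarest classes, ts+ al+ n and ts al n+, are the double crossovers. Comparing them with the parentals, only the n allele has switched, so n is the middle locus and the order is al – n – ts.
Crossovers in the n–ts interval produce the single-crossover classes ts al+ n+ and ts+ al n (116 + 119 = 235) plus the double crossovers (17).
RF(n–ts) = (235 + 17) / 1500 = 252/1500 = 0.1680 → 16.8 centimorgans.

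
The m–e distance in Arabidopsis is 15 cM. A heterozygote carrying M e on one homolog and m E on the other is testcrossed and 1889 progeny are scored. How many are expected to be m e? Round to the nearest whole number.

A map distance of 15 cM corresponds to a recombination frequency of 0.150.
The F1 is M e / m E, so m e is a recombinant gamete class with expected frequency r/2 = 0.150/2 = 0.0750.
Expected number = 0.0750 × 1889 = 141.67 ≈ 142.

142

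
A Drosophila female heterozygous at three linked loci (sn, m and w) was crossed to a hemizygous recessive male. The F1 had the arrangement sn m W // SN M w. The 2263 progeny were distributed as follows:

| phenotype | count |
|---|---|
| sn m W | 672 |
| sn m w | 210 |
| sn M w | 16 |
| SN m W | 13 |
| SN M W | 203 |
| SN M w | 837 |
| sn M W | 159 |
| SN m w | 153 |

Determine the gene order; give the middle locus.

sn

The two rarest classes, SN m W and sn M w, are the double crossovers. Comparing them with the parentals, only the sn allele has switched, so sn is the middle locus and the order is w – sn – m.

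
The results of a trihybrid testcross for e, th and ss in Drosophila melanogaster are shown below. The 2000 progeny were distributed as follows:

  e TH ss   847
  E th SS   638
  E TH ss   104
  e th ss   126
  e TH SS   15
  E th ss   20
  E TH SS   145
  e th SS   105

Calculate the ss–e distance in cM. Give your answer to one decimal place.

12.2 cM

The two most frequent reciprocal classes, E th SS and e TH ss, are the parental types, so the F1 was E th SS / e TH ss.
The two rarest classes, E th ss and e TH SS, are the double crossovers. Comparing them with the parentals, only the ss allele has switched, so ss is the middle locus and the order is e – ss – th.
Crossovers in the e–ss interval produce the single-crossover classes e th SS and E TH ss (105 + 104 = 209) plus the double crossovers (35).
RF(e–ss) = (209 + 35) / 2000 = 244/2000 = 0.1220 → 12.2 cM.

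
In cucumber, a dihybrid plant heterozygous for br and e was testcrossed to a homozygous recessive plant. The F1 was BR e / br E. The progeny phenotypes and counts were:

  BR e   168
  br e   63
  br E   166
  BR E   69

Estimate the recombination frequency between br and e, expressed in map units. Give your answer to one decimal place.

28.3 map units

The recombinant classes are BR E and br e: 69 + 63 = 132.
Recombination frequency = 132/466 = 0.2833 ≈ 28.3%, i.e. 28.3 map units.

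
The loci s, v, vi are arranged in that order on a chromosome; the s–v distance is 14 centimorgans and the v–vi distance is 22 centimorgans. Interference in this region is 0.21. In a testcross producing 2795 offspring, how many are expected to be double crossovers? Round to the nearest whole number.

68

Map distances give recombination frequencies of 0.140 and 0.220 for the two intervals.
With interference 0.21 (so coincidence = 0.79), expected double-crossover frequency = 0.140 × 0.220 × 0.79 = 0.02433.
Expected number = 0.02433 × 2795 = 68.01 ≈ 68.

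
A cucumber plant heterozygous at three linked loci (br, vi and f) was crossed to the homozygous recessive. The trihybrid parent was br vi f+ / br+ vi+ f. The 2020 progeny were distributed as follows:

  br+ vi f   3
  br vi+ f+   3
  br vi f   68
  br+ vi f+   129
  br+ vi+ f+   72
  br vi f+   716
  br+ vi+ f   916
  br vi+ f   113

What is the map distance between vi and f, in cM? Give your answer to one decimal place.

The two rarest classes, br vi+ f+ and br+ vi f, are the double crossovers. Comparing them with the parentals, only the vi allele has switched, so vi is the middle locus and the order is f – vi – br.
Crossovers in the f–vi interval produce the single-crossover classes br vi f and br+ vi+ f+ (68 + 72 = 140) plus the double crossovers (6).
RF(f–vi) = (140 + 6) / 2020 = 146/2020 = 0.0723 → 7.2 cM.

7.2 cM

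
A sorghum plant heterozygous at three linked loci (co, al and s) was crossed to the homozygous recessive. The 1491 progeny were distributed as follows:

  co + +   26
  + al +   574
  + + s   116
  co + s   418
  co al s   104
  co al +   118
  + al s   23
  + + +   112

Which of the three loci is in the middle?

The two most frequent reciprocal classes, co + s and + al +, are the parental types, so the F1 was co + s / + al +.
The two rarest classes, co + + and + al s, are the double crossovers. Comparing them with the parentals, only the s allele has switched, so s is the middle locus and the order is co – s – al.

s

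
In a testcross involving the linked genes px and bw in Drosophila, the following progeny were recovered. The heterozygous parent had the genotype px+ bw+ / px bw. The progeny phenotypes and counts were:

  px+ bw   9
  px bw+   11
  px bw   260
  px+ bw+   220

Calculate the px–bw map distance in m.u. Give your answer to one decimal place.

4.0 m.u.

The recombinant classes are px+ bw and px bw+: 9 + 11 = 20.
Recombination frequency = 20/500 = 0.0400 ≈ 4.0%, i.e. 4.0 m.u.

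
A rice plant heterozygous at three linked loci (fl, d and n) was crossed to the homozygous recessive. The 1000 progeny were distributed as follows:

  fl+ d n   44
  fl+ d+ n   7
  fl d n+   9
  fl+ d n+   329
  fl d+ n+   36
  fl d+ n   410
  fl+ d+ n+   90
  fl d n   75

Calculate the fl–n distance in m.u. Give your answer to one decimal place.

9.6 m.u.

The two most frequent reciprocal classes, fl d+ n and fl+ d n+, are the parental types, so the F1 was fl d+ n / fl+ d n+.
The two rarest classes, fl+ d+ n and fl d n+, are the double crossovers. Comparing them with the parentals, only the fl allele has switched, so fl is the middle locus and the order is n – fl – d.
Crossovers in the n–fl interval produce the single-crossover classes fl d+ n+ and fl+ d n (36 + 44 = 80) plus the double crossovers (16).
RF(n–fl) = (80 + 16) / 1000 = 96/1000 = 0.0960 → 9.6 m.u.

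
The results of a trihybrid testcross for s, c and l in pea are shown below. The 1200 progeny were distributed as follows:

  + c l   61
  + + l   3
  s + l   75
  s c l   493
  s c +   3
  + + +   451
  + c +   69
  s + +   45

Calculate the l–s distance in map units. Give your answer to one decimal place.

9.3 map units

The two most frequent reciprocal classes, + + + and s c l, are the parental types, so the F1 was + + + / s c l.
The two rarest classes, + + l and s c +, are the double crossovers. Comparing them with the parentals, only the l allele has switched, so l is the middle locus and the order is s – l – c.
Crossovers in the s–l interval produce the single-crossover classes s + + and + c l (45 + 61 = 106) plus the double crossovers (6).
RF(s–l) = (106 + 6) / 1200 = 112/1200 = 0.0933 → 9.3 map units.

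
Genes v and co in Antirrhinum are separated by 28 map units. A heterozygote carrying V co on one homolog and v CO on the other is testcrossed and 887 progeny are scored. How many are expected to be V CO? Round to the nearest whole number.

A map distance of 28 map units corresponds to a recombination frequency of 0.280.
The F1 is V co / v CO, so V CO is a recombinant gamete class with expected frequency r/2 = 0.280/2 = 0.1400.
Expected number = 0.1400 × 887 = 124.18 ≈ 124.

124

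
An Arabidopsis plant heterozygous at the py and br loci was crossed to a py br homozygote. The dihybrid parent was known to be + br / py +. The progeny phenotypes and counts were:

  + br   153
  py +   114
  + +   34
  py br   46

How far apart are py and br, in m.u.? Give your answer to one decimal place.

23.1 m.u.

The recombinant classes are + + and py br: 34 + 46 = 80.
Recombination frequency = 80/347 = 0.2305 ≈ 23.1%, i.e. 23.1 m.u.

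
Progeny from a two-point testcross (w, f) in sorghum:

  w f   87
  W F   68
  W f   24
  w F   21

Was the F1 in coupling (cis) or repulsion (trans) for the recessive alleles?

cis

The two most frequent classes are W F (68) and w f (87); these are the parental (non-recombinant) types.
So the F1 carried W F on one chromosome and w f on the other — the recessive alleles are on the same chromosome (cis / coupling).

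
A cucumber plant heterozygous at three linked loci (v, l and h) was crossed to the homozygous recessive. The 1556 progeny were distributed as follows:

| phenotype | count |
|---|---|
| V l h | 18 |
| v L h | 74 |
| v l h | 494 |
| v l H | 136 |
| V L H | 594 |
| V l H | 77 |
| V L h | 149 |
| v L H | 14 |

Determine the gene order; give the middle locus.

v

The two most frequent reciprocal classes, v l h and V L H, are the parental types, so the F1 was v l h / V L H.
The two rarest classes, V l h and v L H, are the double crossovers. Comparing them with the parentals, only the v allele has switched, so v is the middle locus and the order is h – v – l.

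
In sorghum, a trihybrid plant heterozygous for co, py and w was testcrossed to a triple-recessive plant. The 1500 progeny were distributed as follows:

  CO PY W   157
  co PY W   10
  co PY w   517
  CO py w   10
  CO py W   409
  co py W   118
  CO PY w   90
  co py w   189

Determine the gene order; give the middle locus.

The two most frequent reciprocal classes, CO py W and co PY w, are the parental types, so the F1 was CO py W / co PY w.
The two rarest classes, CO py w and co PY W, are the double crossovers. Comparing them with the parentals, only the w allele has switched, so w is the middle locus and the order is py – w – co.

w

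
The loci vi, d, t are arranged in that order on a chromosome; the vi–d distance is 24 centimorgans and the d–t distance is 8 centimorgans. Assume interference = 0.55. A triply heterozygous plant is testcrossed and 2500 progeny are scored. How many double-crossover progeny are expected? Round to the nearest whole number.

Map distances give recombination frequencies of 0.240 and 0.080 for the two intervals.
With interference 0.55 (so coincidence = 0.45), expected double-crossover frequency = 0.240 × 0.080 × 0.45 = 0.00864.
Expected number = 0.00864 × 2500 = 21.60 ≈ 22.

22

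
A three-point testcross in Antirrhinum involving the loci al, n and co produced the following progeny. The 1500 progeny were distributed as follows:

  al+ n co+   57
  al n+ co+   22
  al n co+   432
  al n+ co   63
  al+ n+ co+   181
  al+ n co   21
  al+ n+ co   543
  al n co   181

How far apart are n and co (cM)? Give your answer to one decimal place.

The two most frequent reciprocal classes, al n co+ and al+ n+ co, are the parental types, so the F1 was al n co+ / al+ n+ co.
The two rarest classes, al n+ co+ and al+ n co, are the double crossovers. Comparing them with the parentals, only the n allele has switched, so n is the middle locus and the order is co – n – al.
Crossovers in the co–n interval produce the single-crossover classes al n co and al+ n+ co+ (181 + 181 = 362) plus the double crossovers (43).
RF(co–n) = (362 + 43) / 1500 = 405/1500 = 0.2700 → 27.0 cM.

27.0 cM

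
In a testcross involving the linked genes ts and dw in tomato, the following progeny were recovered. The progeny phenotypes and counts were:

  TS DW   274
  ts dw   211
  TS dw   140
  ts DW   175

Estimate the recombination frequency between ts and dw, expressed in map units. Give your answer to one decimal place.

The two most frequent classes, TS DW (274) and ts dw (211), are the parental types, so the F1 was TS DW / ts dw.
The recombinant classes are TS dw and ts DW: 140 + 175 = 315.
Recombination frequency = 315/800 = 0.3937 ≈ 39.4%, i.e. 39.4 map units.

39.4 map units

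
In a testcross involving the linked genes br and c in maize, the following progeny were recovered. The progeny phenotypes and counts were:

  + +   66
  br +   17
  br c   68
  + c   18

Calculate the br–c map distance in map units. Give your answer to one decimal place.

The two most frequent classes, + + (66) and br c (68), are the parental types, so the F1 was + + / br c.
The recombinant classes are + c and br +: 18 + 17 = 35.
Recombination frequency = 35/169 = 0.2071 ≈ 20.7%, i.e. 20.7 map units.

20.7 map units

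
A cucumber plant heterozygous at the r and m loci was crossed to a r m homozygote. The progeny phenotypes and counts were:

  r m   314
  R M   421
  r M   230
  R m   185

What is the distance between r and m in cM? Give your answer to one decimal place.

36.1 cM

The two most frequent classes, R M (421) and r m (314), are the parental types, so the F1 was R M / r m.
The recombinant classes are R m and r M: 185 + 230 = 415.
Recombination frequency = 415/1150 = 0.3609 ≈ 36.1%, i.e. 36.1 cM.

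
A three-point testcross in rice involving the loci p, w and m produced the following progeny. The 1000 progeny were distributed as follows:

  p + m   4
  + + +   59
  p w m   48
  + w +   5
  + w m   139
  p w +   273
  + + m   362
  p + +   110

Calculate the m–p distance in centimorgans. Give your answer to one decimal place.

The two most frequent reciprocal classes, + + m and p w +, are the parental types, so the F1 was + + m / p w +.
The two rarest classes, p + m and + w +, are the double crossovers. Comparing them with the parentals, only the p allele has switched, so p is the middle locus and the order is w – p – m.
Crossovers in the p–m interval produce the single-crossover classes + + + and p w m (59 + 48 = 107) plus the double crossovers (9).
RF(p–m) = (107 + 9) / 1000 = 116/1000 = 0.1160 → 11.6 centimorgans.

11.6 centimorgans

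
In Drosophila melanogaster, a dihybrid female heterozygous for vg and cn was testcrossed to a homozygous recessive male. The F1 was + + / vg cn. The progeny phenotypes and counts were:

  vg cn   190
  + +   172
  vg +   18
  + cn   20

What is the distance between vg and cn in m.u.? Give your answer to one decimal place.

9.5 m.u.

The recombinant classes are + cn and vg +: 20 + 18 = 38.
Recombination frequency = 38/400 = 0.0950 ≈ 9.5%, i.e. 9.5 m.u.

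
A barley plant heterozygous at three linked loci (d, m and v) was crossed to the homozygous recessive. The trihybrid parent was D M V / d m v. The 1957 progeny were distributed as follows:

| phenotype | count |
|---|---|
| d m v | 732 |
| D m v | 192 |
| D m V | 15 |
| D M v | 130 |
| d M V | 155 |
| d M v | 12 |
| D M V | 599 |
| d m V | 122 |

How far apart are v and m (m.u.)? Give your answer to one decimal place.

14.3 m.u.

The two rarest classes, D m V and d M v, are the double crossovers. Comparing them with the parentals, only the m allele has switched, so m is the middle locus and the order is v – m – d.
Crossovers in the v–m interval produce the single-crossover classes D M v and d m V (130 + 122 = 252) plus the double crossovers (27).
RF(v–m) = (252 + 27) / 1957 = 279/1957 = 0.1426 → 14.3 m.u.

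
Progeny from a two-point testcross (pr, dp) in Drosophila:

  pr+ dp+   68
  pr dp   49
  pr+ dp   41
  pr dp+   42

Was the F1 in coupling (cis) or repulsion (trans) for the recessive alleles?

cis

The two most frequent classes are pr+ dp+ (68) and pr dp (49); these are the parental (non-recombinant) types.
So the F1 carried pr+ dp+ on one chromosome and pr dp on the other — the recessive alleles are on the same chromosome (cis / coupling).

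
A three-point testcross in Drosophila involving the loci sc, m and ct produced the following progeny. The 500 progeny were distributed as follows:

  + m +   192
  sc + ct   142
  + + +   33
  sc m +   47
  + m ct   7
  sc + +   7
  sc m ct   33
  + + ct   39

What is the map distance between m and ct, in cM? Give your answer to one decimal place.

The two most frequent reciprocal classes, + m + and sc + ct, are the parental types, so the F1 was + m + / sc + ct.
The two rarest classes, + m ct and sc + +, are the double crossovers. Comparing them with the parentals, only the ct allele has switched, so ct is the middle locus and the order is sc – ct – m.
Crossovers in the ct–m interval produce the single-crossover classes + + + and sc m ct (33 + 33 = 66) plus the double crossovers (14).
RF(ct–m) = (66 + 14) / 500 = 80/500 = 0.1600 → 16.0 cM.

16.0 cM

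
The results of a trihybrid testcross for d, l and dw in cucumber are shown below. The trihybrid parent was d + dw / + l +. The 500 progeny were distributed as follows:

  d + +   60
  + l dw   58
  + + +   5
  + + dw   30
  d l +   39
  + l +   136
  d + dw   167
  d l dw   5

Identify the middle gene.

l

The two rarest classes, d l dw and + + +, are the double crossovers. Comparing them with the parentals, only the l allele has switched, so l is the middle locus and the order is dw – l – d.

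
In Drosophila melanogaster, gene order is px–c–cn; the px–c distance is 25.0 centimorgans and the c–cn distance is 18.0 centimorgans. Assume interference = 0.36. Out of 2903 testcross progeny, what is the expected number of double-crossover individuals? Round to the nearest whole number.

84

Map distances give recombination frequencies of 0.250 and 0.180 for the two intervals.
With interference 0.36 (so coincidence = 0.64), expected double-crossover frequency = 0.250 × 0.180 × 0.64 = 0.02880.
Expected number = 0.02880 × 2903 = 83.61 ≈ 84.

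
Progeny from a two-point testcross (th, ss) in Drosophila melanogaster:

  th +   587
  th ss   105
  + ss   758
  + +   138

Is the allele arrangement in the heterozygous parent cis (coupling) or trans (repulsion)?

trans

The two most frequent classes are + ss (758) and th + (587); these are the parental (non-recombinant) types.
So the F1 carried + ss on one chromosome and th + on the other — the recessive alleles are on opposite chromosomes (trans / repulsion).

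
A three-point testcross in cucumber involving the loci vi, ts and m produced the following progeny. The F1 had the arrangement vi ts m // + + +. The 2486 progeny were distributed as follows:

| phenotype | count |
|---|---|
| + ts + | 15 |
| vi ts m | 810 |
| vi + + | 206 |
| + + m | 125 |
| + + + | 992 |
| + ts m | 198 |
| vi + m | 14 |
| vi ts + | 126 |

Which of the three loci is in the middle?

ts

The two rarest classes, vi + m and + ts +, are the double crossovers. Comparing them with the parentals, only the ts allele has switched, so ts is the middle locus and the order is m – ts – vi.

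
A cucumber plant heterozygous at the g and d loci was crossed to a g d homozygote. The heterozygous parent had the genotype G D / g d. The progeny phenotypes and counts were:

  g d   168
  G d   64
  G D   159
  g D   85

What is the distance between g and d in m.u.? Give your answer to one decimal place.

31.3 m.u.

The recombinant classes are G d and g D: 64 + 85 = 149.
Recombination frequency = 149/476 = 0.3130 ≈ 31.3%, i.e. 31.3 m.u.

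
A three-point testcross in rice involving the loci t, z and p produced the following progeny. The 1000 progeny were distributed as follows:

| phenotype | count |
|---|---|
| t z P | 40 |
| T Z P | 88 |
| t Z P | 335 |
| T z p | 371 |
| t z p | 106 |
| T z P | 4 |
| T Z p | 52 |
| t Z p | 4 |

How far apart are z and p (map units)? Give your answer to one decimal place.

10.0 map units

The two most frequent reciprocal classes, t Z P and T z p, are the parental types, so the F1 was t Z P / T z p.
The two rarest classes, t Z p and T z P, are the double crossovers. Comparing them with the parentals, only the p allele has switched, so p is the middle locus and the order is z – p – t.
Crossovers in the z–p interval produce the single-crossover classes t z P and T Z p (40 + 52 = 92) plus the double crossovers (8).
RF(z–p) = (92 + 8) / 1000 = 100/1000 = 0.1000 → 10.0 map units.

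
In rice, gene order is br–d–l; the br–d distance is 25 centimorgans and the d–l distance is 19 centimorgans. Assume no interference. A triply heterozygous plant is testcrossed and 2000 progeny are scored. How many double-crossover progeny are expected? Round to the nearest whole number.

Map distances give recombination frequencies of 0.250 and 0.190 for the two intervals.
With no interference, expected double-crossover frequency = 0.250 × 0.190 = 0.04750.
Expected number = 0.04750 × 2000 = 95.00 ≈ 95.

95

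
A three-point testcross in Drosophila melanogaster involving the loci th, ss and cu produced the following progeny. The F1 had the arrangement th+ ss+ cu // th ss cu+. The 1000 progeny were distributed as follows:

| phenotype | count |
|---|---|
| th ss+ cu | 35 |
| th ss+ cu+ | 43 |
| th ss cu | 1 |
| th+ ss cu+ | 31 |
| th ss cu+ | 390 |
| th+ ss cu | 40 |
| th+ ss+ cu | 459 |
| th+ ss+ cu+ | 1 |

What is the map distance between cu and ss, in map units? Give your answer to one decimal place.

8.5 map units

The two rarest classes, th+ ss+ cu+ and th ss cu, are the double crossovers. Comparing them with the parentals, only the cu allele has switched, so cu is the middle locus and the order is ss – cu – th.
Crossovers in the ss–cu interval produce the single-crossover classes th+ ss cu and th ss+ cu+ (40 + 43 = 83) plus the double crossovers (2).
RF(ss–cu) = (83 + 2) / 1000 = 85/1000 = 0.0850 → 8.5 map units.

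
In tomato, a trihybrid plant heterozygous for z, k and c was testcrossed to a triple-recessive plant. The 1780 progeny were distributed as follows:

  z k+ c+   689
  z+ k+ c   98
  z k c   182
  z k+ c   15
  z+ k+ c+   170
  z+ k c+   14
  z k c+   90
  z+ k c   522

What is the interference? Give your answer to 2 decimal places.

0.38

The two most frequent reciprocal classes, z+ k c and z k+ c+, are the parental types, so the F1 was z+ k c / z k+ c+.
The two rarest classes, z+ k c+ and z k+ c, are the double crossovers. Comparing them with the parentals, only the c allele has switched, so c is the middle locus and the order is z – c – k.
z–c: (352 + 29)/1780 = 0.2140; c–k: (188 + 29)/1780 = 0.1219.
Expected DCO frequency = 0.2140 × 0.1219 ≈ 0.02609; observed = 29/1780 ≈ 0.01629.
Coefficient of coincidence = 0.01629/0.02609 ≈ 0.62; interference = 1 − 0.62 = 0.38.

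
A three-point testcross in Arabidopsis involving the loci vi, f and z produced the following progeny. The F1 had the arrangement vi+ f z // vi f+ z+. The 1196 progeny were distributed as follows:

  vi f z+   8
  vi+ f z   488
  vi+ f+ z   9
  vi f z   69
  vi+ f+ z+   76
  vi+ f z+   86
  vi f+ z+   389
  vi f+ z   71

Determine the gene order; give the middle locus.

f

The two rarest classes, vi+ f+ z and vi f z+, are the double crossovers. Comparing them with the parentals, only the f allele has switched, so f is the middle locus and the order is vi – f – z.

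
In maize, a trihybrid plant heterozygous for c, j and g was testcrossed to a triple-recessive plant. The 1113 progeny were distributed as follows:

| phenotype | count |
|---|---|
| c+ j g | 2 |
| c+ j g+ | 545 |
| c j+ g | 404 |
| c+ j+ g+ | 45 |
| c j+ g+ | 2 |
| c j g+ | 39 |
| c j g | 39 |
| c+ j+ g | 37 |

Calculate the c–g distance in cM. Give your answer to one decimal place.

7.2 cM

The two most frequent reciprocal classes, c j+ g and c+ j g+, are the parental types, so the F1 was c j+ g / c+ j g+.
The two rarest classes, c j+ g+ and c+ j g, are the double crossovers. Comparing them with the parentals, only the g allele has switched, so g is the middle locus and the order is c – g – j.
Crossovers in the c–g interval produce the single-crossover classes c+ j+ g and c j g+ (37 + 39 = 76) plus the double crossovers (4).
RF(c–g) = (76 + 4) / 1113 = 80/1113 = 0.0719 → 7.2 cM.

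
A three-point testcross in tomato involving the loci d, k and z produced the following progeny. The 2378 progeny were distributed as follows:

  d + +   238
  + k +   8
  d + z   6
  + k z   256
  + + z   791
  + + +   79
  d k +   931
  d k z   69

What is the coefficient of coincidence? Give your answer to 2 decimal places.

The two most frequent reciprocal classes, d k + and + + z, are the parental types, so the F1 was d k + / + + z.
The two rarest classes, + k + and d + z, are the double crossovers. Comparing them with the parentals, only the d allele has switched, so d is the middle locus and the order is k – d – z.
k–d: (494 + 14)/2378 = 0.2136; d–z: (148 + 14)/2378 = 0.0681.
Expected DCO frequency = 0.2136 × 0.0681 ≈ 0.01455; observed = 14/2378 ≈ 0.00589.
Coefficient of coincidence = 0.00589/0.01455 ≈ 0.40.

0.40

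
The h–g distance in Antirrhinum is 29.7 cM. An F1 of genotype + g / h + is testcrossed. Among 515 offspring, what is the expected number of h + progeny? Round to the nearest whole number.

181

A map distance of 29.7 cM corresponds to a recombination frequency of 0.297.
The F1 is + g / h +, so h + is a parental gamete class with expected frequency (1 − r)/2 = 0.703/2 = 0.3515.
Expected number = 0.3515 × 515 = 181.02 ≈ 181.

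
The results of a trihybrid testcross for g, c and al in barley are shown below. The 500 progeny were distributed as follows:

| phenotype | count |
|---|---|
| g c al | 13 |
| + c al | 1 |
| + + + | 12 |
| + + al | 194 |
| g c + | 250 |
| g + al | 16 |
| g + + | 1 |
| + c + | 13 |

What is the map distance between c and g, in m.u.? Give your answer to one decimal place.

6.2 m.u.

The two most frequent reciprocal classes, g c + and + + al, are the parental types, so the F1 was g c + / + + al.
The two rarest classes, g + + and + c al, are the double crossovers. Comparing them with the parentals, only the c allele has switched, so c is the middle locus and the order is g – c – al.
Crossovers in the g–c interval produce the single-crossover classes + c + and g + al (13 + 16 = 29) plus the double crossovers (2).
RF(g–c) = (29 + 2) / 500 = 31/500 = 0.0620 → 6.2 m.u.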